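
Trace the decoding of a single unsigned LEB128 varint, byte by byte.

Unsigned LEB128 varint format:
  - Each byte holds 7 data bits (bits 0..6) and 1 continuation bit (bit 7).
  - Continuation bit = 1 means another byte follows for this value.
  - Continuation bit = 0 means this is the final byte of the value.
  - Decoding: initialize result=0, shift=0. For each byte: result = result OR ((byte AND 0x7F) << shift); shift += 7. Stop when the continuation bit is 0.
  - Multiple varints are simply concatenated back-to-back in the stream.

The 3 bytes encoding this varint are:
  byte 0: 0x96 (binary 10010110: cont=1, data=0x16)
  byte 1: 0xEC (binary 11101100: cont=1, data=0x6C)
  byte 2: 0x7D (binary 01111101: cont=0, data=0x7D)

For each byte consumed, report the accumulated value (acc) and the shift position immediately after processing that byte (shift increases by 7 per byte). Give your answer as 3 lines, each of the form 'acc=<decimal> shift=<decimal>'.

byte 0=0x96: payload=0x16=22, contrib = 22<<0 = 22; acc -> 22, shift -> 7
byte 1=0xEC: payload=0x6C=108, contrib = 108<<7 = 13824; acc -> 13846, shift -> 14
byte 2=0x7D: payload=0x7D=125, contrib = 125<<14 = 2048000; acc -> 2061846, shift -> 21

Answer: acc=22 shift=7
acc=13846 shift=14
acc=2061846 shift=21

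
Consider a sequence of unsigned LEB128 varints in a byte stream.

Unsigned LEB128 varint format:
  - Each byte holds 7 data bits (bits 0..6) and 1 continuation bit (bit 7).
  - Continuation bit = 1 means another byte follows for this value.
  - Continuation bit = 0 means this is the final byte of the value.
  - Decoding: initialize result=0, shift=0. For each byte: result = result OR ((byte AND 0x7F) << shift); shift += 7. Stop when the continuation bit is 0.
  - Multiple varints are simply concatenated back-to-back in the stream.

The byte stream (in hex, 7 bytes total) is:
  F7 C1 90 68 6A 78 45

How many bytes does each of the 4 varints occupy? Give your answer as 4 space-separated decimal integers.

  byte[0]=0xF7 cont=1 payload=0x77=119: acc |= 119<<0 -> acc=119 shift=7
  byte[1]=0xC1 cont=1 payload=0x41=65: acc |= 65<<7 -> acc=8439 shift=14
  byte[2]=0x90 cont=1 payload=0x10=16: acc |= 16<<14 -> acc=270583 shift=21
  byte[3]=0x68 cont=0 payload=0x68=104: acc |= 104<<21 -> acc=218374391 shift=28 [end]
Varint 1: bytes[0:4] = F7 C1 90 68 -> value 218374391 (4 byte(s))
  byte[4]=0x6A cont=0 payload=0x6A=106: acc |= 106<<0 -> acc=106 shift=7 [end]
Varint 2: bytes[4:5] = 6A -> value 106 (1 byte(s))
  byte[5]=0x78 cont=0 payload=0x78=120: acc |= 120<<0 -> acc=120 shift=7 [end]
Varint 3: bytes[5:6] = 78 -> value 120 (1 byte(s))
  byte[6]=0x45 cont=0 payload=0x45=69: acc |= 69<<0 -> acc=69 shift=7 [end]
Varint 4: bytes[6:7] = 45 -> value 69 (1 byte(s))

Answer: 4 1 1 1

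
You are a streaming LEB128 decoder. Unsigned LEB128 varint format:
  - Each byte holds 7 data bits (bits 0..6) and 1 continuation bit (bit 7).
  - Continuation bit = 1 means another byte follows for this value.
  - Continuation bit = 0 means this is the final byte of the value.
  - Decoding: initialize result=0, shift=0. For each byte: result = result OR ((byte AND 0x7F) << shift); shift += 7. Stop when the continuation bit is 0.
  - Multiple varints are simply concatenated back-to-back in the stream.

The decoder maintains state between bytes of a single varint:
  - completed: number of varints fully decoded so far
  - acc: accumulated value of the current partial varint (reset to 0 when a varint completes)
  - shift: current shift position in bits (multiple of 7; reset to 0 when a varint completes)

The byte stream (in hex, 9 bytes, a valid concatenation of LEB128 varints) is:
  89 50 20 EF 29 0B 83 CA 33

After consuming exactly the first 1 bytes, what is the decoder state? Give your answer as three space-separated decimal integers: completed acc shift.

Answer: 0 9 7

Derivation:
byte[0]=0x89 cont=1 payload=0x09: acc |= 9<<0 -> completed=0 acc=9 shift=7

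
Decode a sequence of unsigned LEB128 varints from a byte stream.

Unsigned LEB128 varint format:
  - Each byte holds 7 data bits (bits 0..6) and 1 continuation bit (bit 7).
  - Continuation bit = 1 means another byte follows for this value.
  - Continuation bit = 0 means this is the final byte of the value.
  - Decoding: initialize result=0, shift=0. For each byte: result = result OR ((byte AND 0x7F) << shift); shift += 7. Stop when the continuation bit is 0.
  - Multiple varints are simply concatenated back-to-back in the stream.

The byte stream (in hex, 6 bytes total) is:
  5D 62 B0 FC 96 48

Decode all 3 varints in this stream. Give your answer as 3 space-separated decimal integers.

Answer: 93 98 151371312

Derivation:
  byte[0]=0x5D cont=0 payload=0x5D=93: acc |= 93<<0 -> acc=93 shift=7 [end]
Varint 1: bytes[0:1] = 5D -> value 93 (1 byte(s))
  byte[1]=0x62 cont=0 payload=0x62=98: acc |= 98<<0 -> acc=98 shift=7 [end]
Varint 2: bytes[1:2] = 62 -> value 98 (1 byte(s))
  byte[2]=0xB0 cont=1 payload=0x30=48: acc |= 48<<0 -> acc=48 shift=7
  byte[3]=0xFC cont=1 payload=0x7C=124: acc |= 124<<7 -> acc=15920 shift=14
  byte[4]=0x96 cont=1 payload=0x16=22: acc |= 22<<14 -> acc=376368 shift=21
  byte[5]=0x48 cont=0 payload=0x48=72: acc |= 72<<21 -> acc=151371312 shift=28 [end]
Varint 3: bytes[2:6] = B0 FC 96 48 -> value 151371312 (4 byte(s))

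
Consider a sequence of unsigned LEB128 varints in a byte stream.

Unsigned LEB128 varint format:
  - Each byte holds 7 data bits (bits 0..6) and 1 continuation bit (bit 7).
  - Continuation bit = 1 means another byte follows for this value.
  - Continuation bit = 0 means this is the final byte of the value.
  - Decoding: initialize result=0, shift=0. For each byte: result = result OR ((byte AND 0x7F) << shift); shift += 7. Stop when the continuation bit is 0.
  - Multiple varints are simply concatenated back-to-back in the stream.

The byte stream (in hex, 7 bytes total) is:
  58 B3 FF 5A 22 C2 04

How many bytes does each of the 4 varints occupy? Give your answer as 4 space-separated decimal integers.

Answer: 1 3 1 2

Derivation:
  byte[0]=0x58 cont=0 payload=0x58=88: acc |= 88<<0 -> acc=88 shift=7 [end]
Varint 1: bytes[0:1] = 58 -> value 88 (1 byte(s))
  byte[1]=0xB3 cont=1 payload=0x33=51: acc |= 51<<0 -> acc=51 shift=7
  byte[2]=0xFF cont=1 payload=0x7F=127: acc |= 127<<7 -> acc=16307 shift=14
  byte[3]=0x5A cont=0 payload=0x5A=90: acc |= 90<<14 -> acc=1490867 shift=21 [end]
Varint 2: bytes[1:4] = B3 FF 5A -> value 1490867 (3 byte(s))
  byte[4]=0x22 cont=0 payload=0x22=34: acc |= 34<<0 -> acc=34 shift=7 [end]
Varint 3: bytes[4:5] = 22 -> value 34 (1 byte(s))
  byte[5]=0xC2 cont=1 payload=0x42=66: acc |= 66<<0 -> acc=66 shift=7
  byte[6]=0x04 cont=0 payload=0x04=4: acc |= 4<<7 -> acc=578 shift=14 [end]
Varint 4: bytes[5:7] = C2 04 -> value 578 (2 byte(s))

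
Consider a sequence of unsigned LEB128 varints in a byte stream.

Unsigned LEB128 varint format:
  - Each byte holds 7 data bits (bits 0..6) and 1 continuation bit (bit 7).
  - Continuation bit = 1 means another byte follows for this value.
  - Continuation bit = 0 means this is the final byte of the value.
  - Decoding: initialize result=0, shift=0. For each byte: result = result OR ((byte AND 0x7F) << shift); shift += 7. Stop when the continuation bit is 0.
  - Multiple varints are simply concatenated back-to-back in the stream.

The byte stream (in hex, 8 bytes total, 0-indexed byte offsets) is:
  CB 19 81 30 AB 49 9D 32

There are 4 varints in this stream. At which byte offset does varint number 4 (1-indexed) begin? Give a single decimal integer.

Answer: 6

Derivation:
  byte[0]=0xCB cont=1 payload=0x4B=75: acc |= 75<<0 -> acc=75 shift=7
  byte[1]=0x19 cont=0 payload=0x19=25: acc |= 25<<7 -> acc=3275 shift=14 [end]
Varint 1: bytes[0:2] = CB 19 -> value 3275 (2 byte(s))
  byte[2]=0x81 cont=1 payload=0x01=1: acc |= 1<<0 -> acc=1 shift=7
  byte[3]=0x30 cont=0 payload=0x30=48: acc |= 48<<7 -> acc=6145 shift=14 [end]
Varint 2: bytes[2:4] = 81 30 -> value 6145 (2 byte(s))
  byte[4]=0xAB cont=1 payload=0x2B=43: acc |= 43<<0 -> acc=43 shift=7
  byte[5]=0x49 cont=0 payload=0x49=73: acc |= 73<<7 -> acc=9387 shift=14 [end]
Varint 3: bytes[4:6] = AB 49 -> value 9387 (2 byte(s))
  byte[6]=0x9D cont=1 payload=0x1D=29: acc |= 29<<0 -> acc=29 shift=7
  byte[7]=0x32 cont=0 payload=0x32=50: acc |= 50<<7 -> acc=6429 shift=14 [end]
Varint 4: bytes[6:8] = 9D 32 -> value 6429 (2 byte(s))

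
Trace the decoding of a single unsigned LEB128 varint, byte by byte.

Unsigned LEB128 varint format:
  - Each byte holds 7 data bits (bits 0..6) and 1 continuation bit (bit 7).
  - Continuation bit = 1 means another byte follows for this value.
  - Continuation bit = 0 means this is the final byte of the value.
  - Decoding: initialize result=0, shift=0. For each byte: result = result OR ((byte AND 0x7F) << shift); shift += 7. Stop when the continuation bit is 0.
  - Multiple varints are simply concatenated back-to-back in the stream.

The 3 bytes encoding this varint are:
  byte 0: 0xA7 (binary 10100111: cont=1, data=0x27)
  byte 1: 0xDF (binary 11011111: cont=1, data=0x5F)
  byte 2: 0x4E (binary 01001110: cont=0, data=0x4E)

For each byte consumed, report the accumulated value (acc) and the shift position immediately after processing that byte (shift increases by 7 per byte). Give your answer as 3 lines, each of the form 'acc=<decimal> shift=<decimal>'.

byte 0=0xA7: payload=0x27=39, contrib = 39<<0 = 39; acc -> 39, shift -> 7
byte 1=0xDF: payload=0x5F=95, contrib = 95<<7 = 12160; acc -> 12199, shift -> 14
byte 2=0x4E: payload=0x4E=78, contrib = 78<<14 = 1277952; acc -> 1290151, shift -> 21

Answer: acc=39 shift=7
acc=12199 shift=14
acc=1290151 shift=21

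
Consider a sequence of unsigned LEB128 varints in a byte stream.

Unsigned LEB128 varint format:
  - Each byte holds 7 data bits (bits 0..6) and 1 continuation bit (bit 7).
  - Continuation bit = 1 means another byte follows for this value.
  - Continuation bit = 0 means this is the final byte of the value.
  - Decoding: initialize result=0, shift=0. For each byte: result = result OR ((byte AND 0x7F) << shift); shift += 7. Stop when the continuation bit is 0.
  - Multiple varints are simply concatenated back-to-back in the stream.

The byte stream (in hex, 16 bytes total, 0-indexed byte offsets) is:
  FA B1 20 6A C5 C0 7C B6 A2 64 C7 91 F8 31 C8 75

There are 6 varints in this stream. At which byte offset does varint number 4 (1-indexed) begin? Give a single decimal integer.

Answer: 7

Derivation:
  byte[0]=0xFA cont=1 payload=0x7A=122: acc |= 122<<0 -> acc=122 shift=7
  byte[1]=0xB1 cont=1 payload=0x31=49: acc |= 49<<7 -> acc=6394 shift=14
  byte[2]=0x20 cont=0 payload=0x20=32: acc |= 32<<14 -> acc=530682 shift=21 [end]
Varint 1: bytes[0:3] = FA B1 20 -> value 530682 (3 byte(s))
  byte[3]=0x6A cont=0 payload=0x6A=106: acc |= 106<<0 -> acc=106 shift=7 [end]
Varint 2: bytes[3:4] = 6A -> value 106 (1 byte(s))
  byte[4]=0xC5 cont=1 payload=0x45=69: acc |= 69<<0 -> acc=69 shift=7
  byte[5]=0xC0 cont=1 payload=0x40=64: acc |= 64<<7 -> acc=8261 shift=14
  byte[6]=0x7C cont=0 payload=0x7C=124: acc |= 124<<14 -> acc=2039877 shift=21 [end]
Varint 3: bytes[4:7] = C5 C0 7C -> value 2039877 (3 byte(s))
  byte[7]=0xB6 cont=1 payload=0x36=54: acc |= 54<<0 -> acc=54 shift=7
  byte[8]=0xA2 cont=1 payload=0x22=34: acc |= 34<<7 -> acc=4406 shift=14
  byte[9]=0x64 cont=0 payload=0x64=100: acc |= 100<<14 -> acc=1642806 shift=21 [end]
Varint 4: bytes[7:10] = B6 A2 64 -> value 1642806 (3 byte(s))
  byte[10]=0xC7 cont=1 payload=0x47=71: acc |= 71<<0 -> acc=71 shift=7
  byte[11]=0x91 cont=1 payload=0x11=17: acc |= 17<<7 -> acc=2247 shift=14
  byte[12]=0xF8 cont=1 payload=0x78=120: acc |= 120<<14 -> acc=1968327 shift=21
  byte[13]=0x31 cont=0 payload=0x31=49: acc |= 49<<21 -> acc=104728775 shift=28 [end]
Varint 5: bytes[10:14] = C7 91 F8 31 -> value 104728775 (4 byte(s))
  byte[14]=0xC8 cont=1 payload=0x48=72: acc |= 72<<0 -> acc=72 shift=7
  byte[15]=0x75 cont=0 payload=0x75=117: acc |= 117<<7 -> acc=15048 shift=14 [end]
Varint 6: bytes[14:16] = C8 75 -> value 15048 (2 byte(s))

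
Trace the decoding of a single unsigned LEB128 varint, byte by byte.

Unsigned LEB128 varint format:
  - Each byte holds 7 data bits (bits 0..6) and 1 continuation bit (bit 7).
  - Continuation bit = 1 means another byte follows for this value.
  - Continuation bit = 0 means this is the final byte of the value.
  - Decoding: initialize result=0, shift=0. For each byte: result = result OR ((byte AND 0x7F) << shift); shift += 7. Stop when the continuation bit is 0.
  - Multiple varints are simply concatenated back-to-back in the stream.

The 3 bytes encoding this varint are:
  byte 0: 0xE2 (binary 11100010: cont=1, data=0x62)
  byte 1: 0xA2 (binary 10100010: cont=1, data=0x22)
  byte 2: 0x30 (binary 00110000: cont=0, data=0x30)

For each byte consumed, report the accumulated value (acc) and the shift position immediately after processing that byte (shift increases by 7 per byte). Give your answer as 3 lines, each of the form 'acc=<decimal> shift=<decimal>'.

Answer: acc=98 shift=7
acc=4450 shift=14
acc=790882 shift=21

Derivation:
byte 0=0xE2: payload=0x62=98, contrib = 98<<0 = 98; acc -> 98, shift -> 7
byte 1=0xA2: payload=0x22=34, contrib = 34<<7 = 4352; acc -> 4450, shift -> 14
byte 2=0x30: payload=0x30=48, contrib = 48<<14 = 786432; acc -> 790882, shift -> 21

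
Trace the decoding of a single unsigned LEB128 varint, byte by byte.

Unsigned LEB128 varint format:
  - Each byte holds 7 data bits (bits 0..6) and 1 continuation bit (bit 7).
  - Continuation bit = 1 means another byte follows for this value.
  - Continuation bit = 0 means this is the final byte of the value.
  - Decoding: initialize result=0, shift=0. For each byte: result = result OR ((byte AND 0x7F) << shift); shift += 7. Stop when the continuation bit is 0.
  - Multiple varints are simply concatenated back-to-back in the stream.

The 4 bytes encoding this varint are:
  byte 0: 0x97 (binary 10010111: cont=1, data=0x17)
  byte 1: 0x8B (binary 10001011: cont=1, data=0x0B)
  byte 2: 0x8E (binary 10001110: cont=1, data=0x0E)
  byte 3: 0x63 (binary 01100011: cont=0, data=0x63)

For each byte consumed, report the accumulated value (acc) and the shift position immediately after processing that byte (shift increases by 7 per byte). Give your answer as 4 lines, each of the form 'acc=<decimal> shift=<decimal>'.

byte 0=0x97: payload=0x17=23, contrib = 23<<0 = 23; acc -> 23, shift -> 7
byte 1=0x8B: payload=0x0B=11, contrib = 11<<7 = 1408; acc -> 1431, shift -> 14
byte 2=0x8E: payload=0x0E=14, contrib = 14<<14 = 229376; acc -> 230807, shift -> 21
byte 3=0x63: payload=0x63=99, contrib = 99<<21 = 207618048; acc -> 207848855, shift -> 28

Answer: acc=23 shift=7
acc=1431 shift=14
acc=230807 shift=21
acc=207848855 shift=28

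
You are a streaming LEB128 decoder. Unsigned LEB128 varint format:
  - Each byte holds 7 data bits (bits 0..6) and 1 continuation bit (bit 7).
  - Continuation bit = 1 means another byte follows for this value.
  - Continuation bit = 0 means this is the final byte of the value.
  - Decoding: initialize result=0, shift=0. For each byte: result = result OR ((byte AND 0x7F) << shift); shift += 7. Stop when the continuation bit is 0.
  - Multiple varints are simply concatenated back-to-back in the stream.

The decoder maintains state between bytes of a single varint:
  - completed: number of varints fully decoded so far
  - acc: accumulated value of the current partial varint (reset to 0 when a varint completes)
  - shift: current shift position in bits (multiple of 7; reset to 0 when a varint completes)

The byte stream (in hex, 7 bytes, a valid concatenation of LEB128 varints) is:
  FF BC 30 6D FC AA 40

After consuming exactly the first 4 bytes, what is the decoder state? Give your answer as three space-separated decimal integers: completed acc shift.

Answer: 2 0 0

Derivation:
byte[0]=0xFF cont=1 payload=0x7F: acc |= 127<<0 -> completed=0 acc=127 shift=7
byte[1]=0xBC cont=1 payload=0x3C: acc |= 60<<7 -> completed=0 acc=7807 shift=14
byte[2]=0x30 cont=0 payload=0x30: varint #1 complete (value=794239); reset -> completed=1 acc=0 shift=0
byte[3]=0x6D cont=0 payload=0x6D: varint #2 complete (value=109); reset -> completed=2 acc=0 shift=0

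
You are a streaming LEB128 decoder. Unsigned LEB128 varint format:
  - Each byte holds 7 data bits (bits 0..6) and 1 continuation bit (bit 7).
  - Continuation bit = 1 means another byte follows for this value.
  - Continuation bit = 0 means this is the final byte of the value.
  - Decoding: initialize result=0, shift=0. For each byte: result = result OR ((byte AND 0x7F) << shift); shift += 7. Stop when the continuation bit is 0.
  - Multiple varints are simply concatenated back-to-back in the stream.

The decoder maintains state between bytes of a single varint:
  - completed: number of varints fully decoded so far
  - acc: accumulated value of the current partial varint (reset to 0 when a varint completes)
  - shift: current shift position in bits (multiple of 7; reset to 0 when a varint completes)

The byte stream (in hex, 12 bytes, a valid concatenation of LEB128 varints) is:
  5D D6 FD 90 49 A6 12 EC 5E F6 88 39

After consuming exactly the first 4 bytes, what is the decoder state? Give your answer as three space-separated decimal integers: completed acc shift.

byte[0]=0x5D cont=0 payload=0x5D: varint #1 complete (value=93); reset -> completed=1 acc=0 shift=0
byte[1]=0xD6 cont=1 payload=0x56: acc |= 86<<0 -> completed=1 acc=86 shift=7
byte[2]=0xFD cont=1 payload=0x7D: acc |= 125<<7 -> completed=1 acc=16086 shift=14
byte[3]=0x90 cont=1 payload=0x10: acc |= 16<<14 -> completed=1 acc=278230 shift=21

Answer: 1 278230 21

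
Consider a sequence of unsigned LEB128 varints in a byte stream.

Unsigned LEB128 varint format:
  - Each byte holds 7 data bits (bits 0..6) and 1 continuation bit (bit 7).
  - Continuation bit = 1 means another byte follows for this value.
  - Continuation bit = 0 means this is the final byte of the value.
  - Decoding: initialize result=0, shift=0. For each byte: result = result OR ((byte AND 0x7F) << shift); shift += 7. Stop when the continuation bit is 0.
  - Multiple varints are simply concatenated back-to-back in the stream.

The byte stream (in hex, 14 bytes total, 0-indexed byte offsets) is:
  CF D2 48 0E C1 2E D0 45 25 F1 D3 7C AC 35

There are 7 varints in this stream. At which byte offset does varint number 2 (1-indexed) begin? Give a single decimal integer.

  byte[0]=0xCF cont=1 payload=0x4F=79: acc |= 79<<0 -> acc=79 shift=7
  byte[1]=0xD2 cont=1 payload=0x52=82: acc |= 82<<7 -> acc=10575 shift=14
  byte[2]=0x48 cont=0 payload=0x48=72: acc |= 72<<14 -> acc=1190223 shift=21 [end]
Varint 1: bytes[0:3] = CF D2 48 -> value 1190223 (3 byte(s))
  byte[3]=0x0E cont=0 payload=0x0E=14: acc |= 14<<0 -> acc=14 shift=7 [end]
Varint 2: bytes[3:4] = 0E -> value 14 (1 byte(s))
  byte[4]=0xC1 cont=1 payload=0x41=65: acc |= 65<<0 -> acc=65 shift=7
  byte[5]=0x2E cont=0 payload=0x2E=46: acc |= 46<<7 -> acc=5953 shift=14 [end]
Varint 3: bytes[4:6] = C1 2E -> value 5953 (2 byte(s))
  byte[6]=0xD0 cont=1 payload=0x50=80: acc |= 80<<0 -> acc=80 shift=7
  byte[7]=0x45 cont=0 payload=0x45=69: acc |= 69<<7 -> acc=8912 shift=14 [end]
Varint 4: bytes[6:8] = D0 45 -> value 8912 (2 byte(s))
  byte[8]=0x25 cont=0 payload=0x25=37: acc |= 37<<0 -> acc=37 shift=7 [end]
Varint 5: bytes[8:9] = 25 -> value 37 (1 byte(s))
  byte[9]=0xF1 cont=1 payload=0x71=113: acc |= 113<<0 -> acc=113 shift=7
  byte[10]=0xD3 cont=1 payload=0x53=83: acc |= 83<<7 -> acc=10737 shift=14
  byte[11]=0x7C cont=0 payload=0x7C=124: acc |= 124<<14 -> acc=2042353 shift=21 [end]
Varint 6: bytes[9:12] = F1 D3 7C -> value 2042353 (3 byte(s))
  byte[12]=0xAC cont=1 payload=0x2C=44: acc |= 44<<0 -> acc=44 shift=7
  byte[13]=0x35 cont=0 payload=0x35=53: acc |= 53<<7 -> acc=6828 shift=14 [end]
Varint 7: bytes[12:14] = AC 35 -> value 6828 (2 byte(s))

Answer: 3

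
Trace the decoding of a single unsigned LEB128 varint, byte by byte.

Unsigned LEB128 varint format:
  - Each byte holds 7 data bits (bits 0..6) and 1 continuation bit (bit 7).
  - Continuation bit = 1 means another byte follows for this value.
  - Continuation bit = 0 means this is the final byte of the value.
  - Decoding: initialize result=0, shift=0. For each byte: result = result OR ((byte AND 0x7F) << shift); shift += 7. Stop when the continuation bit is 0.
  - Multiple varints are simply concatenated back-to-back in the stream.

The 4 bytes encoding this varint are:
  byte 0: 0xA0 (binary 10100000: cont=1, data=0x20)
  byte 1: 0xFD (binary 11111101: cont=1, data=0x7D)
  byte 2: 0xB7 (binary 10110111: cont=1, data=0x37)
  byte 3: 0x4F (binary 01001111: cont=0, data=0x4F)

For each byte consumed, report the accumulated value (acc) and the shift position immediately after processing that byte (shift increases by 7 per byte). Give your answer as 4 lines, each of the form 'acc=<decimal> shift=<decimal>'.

byte 0=0xA0: payload=0x20=32, contrib = 32<<0 = 32; acc -> 32, shift -> 7
byte 1=0xFD: payload=0x7D=125, contrib = 125<<7 = 16000; acc -> 16032, shift -> 14
byte 2=0xB7: payload=0x37=55, contrib = 55<<14 = 901120; acc -> 917152, shift -> 21
byte 3=0x4F: payload=0x4F=79, contrib = 79<<21 = 165675008; acc -> 166592160, shift -> 28

Answer: acc=32 shift=7
acc=16032 shift=14
acc=917152 shift=21
acc=166592160 shift=28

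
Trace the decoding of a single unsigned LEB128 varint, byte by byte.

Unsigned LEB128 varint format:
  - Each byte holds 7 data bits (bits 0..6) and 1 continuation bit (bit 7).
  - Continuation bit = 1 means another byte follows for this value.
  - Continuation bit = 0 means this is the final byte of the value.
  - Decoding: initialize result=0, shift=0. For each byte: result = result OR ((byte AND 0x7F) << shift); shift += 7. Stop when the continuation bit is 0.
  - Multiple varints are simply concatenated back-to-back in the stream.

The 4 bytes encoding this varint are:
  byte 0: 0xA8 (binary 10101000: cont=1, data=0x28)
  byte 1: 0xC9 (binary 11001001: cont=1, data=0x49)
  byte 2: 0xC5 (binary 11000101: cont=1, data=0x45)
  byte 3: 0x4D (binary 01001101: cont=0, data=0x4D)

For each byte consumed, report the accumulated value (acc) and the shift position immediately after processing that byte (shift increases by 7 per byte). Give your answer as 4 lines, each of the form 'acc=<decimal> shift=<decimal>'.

byte 0=0xA8: payload=0x28=40, contrib = 40<<0 = 40; acc -> 40, shift -> 7
byte 1=0xC9: payload=0x49=73, contrib = 73<<7 = 9344; acc -> 9384, shift -> 14
byte 2=0xC5: payload=0x45=69, contrib = 69<<14 = 1130496; acc -> 1139880, shift -> 21
byte 3=0x4D: payload=0x4D=77, contrib = 77<<21 = 161480704; acc -> 162620584, shift -> 28

Answer: acc=40 shift=7
acc=9384 shift=14
acc=1139880 shift=21
acc=162620584 shift=28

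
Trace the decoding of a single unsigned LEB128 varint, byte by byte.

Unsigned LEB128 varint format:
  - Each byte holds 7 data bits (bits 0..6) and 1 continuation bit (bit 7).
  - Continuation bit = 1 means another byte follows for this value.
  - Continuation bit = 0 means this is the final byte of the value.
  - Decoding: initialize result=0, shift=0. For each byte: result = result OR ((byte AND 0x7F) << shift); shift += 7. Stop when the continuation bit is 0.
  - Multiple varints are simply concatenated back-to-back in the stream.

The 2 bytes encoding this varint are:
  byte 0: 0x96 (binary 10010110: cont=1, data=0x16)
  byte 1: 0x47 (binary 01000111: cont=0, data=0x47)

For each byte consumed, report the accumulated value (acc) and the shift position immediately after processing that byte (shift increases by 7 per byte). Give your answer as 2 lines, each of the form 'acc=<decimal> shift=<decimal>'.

byte 0=0x96: payload=0x16=22, contrib = 22<<0 = 22; acc -> 22, shift -> 7
byte 1=0x47: payload=0x47=71, contrib = 71<<7 = 9088; acc -> 9110, shift -> 14

Answer: acc=22 shift=7
acc=9110 shift=14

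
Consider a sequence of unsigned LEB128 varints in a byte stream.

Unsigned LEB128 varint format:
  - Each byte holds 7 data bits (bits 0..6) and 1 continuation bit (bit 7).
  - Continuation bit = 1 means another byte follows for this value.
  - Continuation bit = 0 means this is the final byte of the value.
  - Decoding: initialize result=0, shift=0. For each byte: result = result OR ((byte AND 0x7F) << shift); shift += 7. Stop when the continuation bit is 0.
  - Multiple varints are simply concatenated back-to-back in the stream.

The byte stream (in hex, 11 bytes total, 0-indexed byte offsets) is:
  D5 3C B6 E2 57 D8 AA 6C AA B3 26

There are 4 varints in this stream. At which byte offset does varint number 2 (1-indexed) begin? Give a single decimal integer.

  byte[0]=0xD5 cont=1 payload=0x55=85: acc |= 85<<0 -> acc=85 shift=7
  byte[1]=0x3C cont=0 payload=0x3C=60: acc |= 60<<7 -> acc=7765 shift=14 [end]
Varint 1: bytes[0:2] = D5 3C -> value 7765 (2 byte(s))
  byte[2]=0xB6 cont=1 payload=0x36=54: acc |= 54<<0 -> acc=54 shift=7
  byte[3]=0xE2 cont=1 payload=0x62=98: acc |= 98<<7 -> acc=12598 shift=14
  byte[4]=0x57 cont=0 payload=0x57=87: acc |= 87<<14 -> acc=1438006 shift=21 [end]
Varint 2: bytes[2:5] = B6 E2 57 -> value 1438006 (3 byte(s))
  byte[5]=0xD8 cont=1 payload=0x58=88: acc |= 88<<0 -> acc=88 shift=7
  byte[6]=0xAA cont=1 payload=0x2A=42: acc |= 42<<7 -> acc=5464 shift=14
  byte[7]=0x6C cont=0 payload=0x6C=108: acc |= 108<<14 -> acc=1774936 shift=21 [end]
Varint 3: bytes[5:8] = D8 AA 6C -> value 1774936 (3 byte(s))
  byte[8]=0xAA cont=1 payload=0x2A=42: acc |= 42<<0 -> acc=42 shift=7
  byte[9]=0xB3 cont=1 payload=0x33=51: acc |= 51<<7 -> acc=6570 shift=14
  byte[10]=0x26 cont=0 payload=0x26=38: acc |= 38<<14 -> acc=629162 shift=21 [end]
Varint 4: bytes[8:11] = AA B3 26 -> value 629162 (3 byte(s))

Answer: 2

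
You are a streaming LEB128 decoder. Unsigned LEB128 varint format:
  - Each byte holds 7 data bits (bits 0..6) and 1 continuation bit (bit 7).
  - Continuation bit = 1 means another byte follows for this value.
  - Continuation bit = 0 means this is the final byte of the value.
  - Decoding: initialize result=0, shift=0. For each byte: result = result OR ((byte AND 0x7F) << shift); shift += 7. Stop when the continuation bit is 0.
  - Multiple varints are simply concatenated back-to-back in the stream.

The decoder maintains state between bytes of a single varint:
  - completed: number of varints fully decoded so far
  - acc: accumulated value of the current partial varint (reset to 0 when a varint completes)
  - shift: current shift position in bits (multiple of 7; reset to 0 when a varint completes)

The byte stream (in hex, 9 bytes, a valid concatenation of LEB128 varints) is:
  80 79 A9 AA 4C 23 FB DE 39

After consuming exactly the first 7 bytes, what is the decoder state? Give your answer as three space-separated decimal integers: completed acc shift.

byte[0]=0x80 cont=1 payload=0x00: acc |= 0<<0 -> completed=0 acc=0 shift=7
byte[1]=0x79 cont=0 payload=0x79: varint #1 complete (value=15488); reset -> completed=1 acc=0 shift=0
byte[2]=0xA9 cont=1 payload=0x29: acc |= 41<<0 -> completed=1 acc=41 shift=7
byte[3]=0xAA cont=1 payload=0x2A: acc |= 42<<7 -> completed=1 acc=5417 shift=14
byte[4]=0x4C cont=0 payload=0x4C: varint #2 complete (value=1250601); reset -> completed=2 acc=0 shift=0
byte[5]=0x23 cont=0 payload=0x23: varint #3 complete (value=35); reset -> completed=3 acc=0 shift=0
byte[6]=0xFB cont=1 payload=0x7B: acc |= 123<<0 -> completed=3 acc=123 shift=7

Answer: 3 123 7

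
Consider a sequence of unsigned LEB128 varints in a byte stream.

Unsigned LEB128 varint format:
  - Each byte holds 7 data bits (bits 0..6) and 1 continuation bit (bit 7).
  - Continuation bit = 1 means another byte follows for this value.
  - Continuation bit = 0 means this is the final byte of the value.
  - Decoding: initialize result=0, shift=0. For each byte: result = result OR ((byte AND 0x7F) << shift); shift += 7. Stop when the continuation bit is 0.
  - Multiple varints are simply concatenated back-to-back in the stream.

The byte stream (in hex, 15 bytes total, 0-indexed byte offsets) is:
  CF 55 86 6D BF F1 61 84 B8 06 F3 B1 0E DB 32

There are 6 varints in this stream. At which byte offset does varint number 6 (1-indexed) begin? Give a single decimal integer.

Answer: 13

Derivation:
  byte[0]=0xCF cont=1 payload=0x4F=79: acc |= 79<<0 -> acc=79 shift=7
  byte[1]=0x55 cont=0 payload=0x55=85: acc |= 85<<7 -> acc=10959 shift=14 [end]
Varint 1: bytes[0:2] = CF 55 -> value 10959 (2 byte(s))
  byte[2]=0x86 cont=1 payload=0x06=6: acc |= 6<<0 -> acc=6 shift=7
  byte[3]=0x6D cont=0 payload=0x6D=109: acc |= 109<<7 -> acc=13958 shift=14 [end]
Varint 2: bytes[2:4] = 86 6D -> value 13958 (2 byte(s))
  byte[4]=0xBF cont=1 payload=0x3F=63: acc |= 63<<0 -> acc=63 shift=7
  byte[5]=0xF1 cont=1 payload=0x71=113: acc |= 113<<7 -> acc=14527 shift=14
  byte[6]=0x61 cont=0 payload=0x61=97: acc |= 97<<14 -> acc=1603775 shift=21 [end]
Varint 3: bytes[4:7] = BF F1 61 -> value 1603775 (3 byte(s))
  byte[7]=0x84 cont=1 payload=0x04=4: acc |= 4<<0 -> acc=4 shift=7
  byte[8]=0xB8 cont=1 payload=0x38=56: acc |= 56<<7 -> acc=7172 shift=14
  byte[9]=0x06 cont=0 payload=0x06=6: acc |= 6<<14 -> acc=105476 shift=21 [end]
Varint 4: bytes[7:10] = 84 B8 06 -> value 105476 (3 byte(s))
  byte[10]=0xF3 cont=1 payload=0x73=115: acc |= 115<<0 -> acc=115 shift=7
  byte[11]=0xB1 cont=1 payload=0x31=49: acc |= 49<<7 -> acc=6387 shift=14
  byte[12]=0x0E cont=0 payload=0x0E=14: acc |= 14<<14 -> acc=235763 shift=21 [end]
Varint 5: bytes[10:13] = F3 B1 0E -> value 235763 (3 byte(s))
  byte[13]=0xDB cont=1 payload=0x5B=91: acc |= 91<<0 -> acc=91 shift=7
  byte[14]=0x32 cont=0 payload=0x32=50: acc |= 50<<7 -> acc=6491 shift=14 [end]
Varint 6: bytes[13:15] = DB 32 -> value 6491 (2 byte(s))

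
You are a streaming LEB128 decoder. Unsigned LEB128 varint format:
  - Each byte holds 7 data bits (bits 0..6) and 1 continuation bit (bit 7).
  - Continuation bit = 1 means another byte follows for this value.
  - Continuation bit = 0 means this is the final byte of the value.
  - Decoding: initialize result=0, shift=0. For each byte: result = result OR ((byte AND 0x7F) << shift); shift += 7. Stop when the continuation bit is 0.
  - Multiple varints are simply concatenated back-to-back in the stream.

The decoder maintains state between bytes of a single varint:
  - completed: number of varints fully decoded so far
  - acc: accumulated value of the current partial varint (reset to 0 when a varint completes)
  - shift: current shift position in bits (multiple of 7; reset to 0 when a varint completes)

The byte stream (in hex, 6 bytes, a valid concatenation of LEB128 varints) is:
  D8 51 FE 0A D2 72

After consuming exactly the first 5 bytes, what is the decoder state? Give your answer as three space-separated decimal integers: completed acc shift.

byte[0]=0xD8 cont=1 payload=0x58: acc |= 88<<0 -> completed=0 acc=88 shift=7
byte[1]=0x51 cont=0 payload=0x51: varint #1 complete (value=10456); reset -> completed=1 acc=0 shift=0
byte[2]=0xFE cont=1 payload=0x7E: acc |= 126<<0 -> completed=1 acc=126 shift=7
byte[3]=0x0A cont=0 payload=0x0A: varint #2 complete (value=1406); reset -> completed=2 acc=0 shift=0
byte[4]=0xD2 cont=1 payload=0x52: acc |= 82<<0 -> completed=2 acc=82 shift=7

Answer: 2 82 7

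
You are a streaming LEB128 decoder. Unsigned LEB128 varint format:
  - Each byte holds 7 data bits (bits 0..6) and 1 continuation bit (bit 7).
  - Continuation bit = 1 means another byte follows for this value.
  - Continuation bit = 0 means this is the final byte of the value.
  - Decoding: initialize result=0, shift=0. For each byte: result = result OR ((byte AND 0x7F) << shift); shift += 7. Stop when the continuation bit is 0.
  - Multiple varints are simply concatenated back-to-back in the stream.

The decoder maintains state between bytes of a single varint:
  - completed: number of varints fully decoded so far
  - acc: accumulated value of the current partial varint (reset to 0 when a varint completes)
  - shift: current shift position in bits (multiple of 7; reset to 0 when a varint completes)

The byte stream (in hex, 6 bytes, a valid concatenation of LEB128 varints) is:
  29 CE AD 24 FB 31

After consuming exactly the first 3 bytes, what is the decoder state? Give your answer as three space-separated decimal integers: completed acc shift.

byte[0]=0x29 cont=0 payload=0x29: varint #1 complete (value=41); reset -> completed=1 acc=0 shift=0
byte[1]=0xCE cont=1 payload=0x4E: acc |= 78<<0 -> completed=1 acc=78 shift=7
byte[2]=0xAD cont=1 payload=0x2D: acc |= 45<<7 -> completed=1 acc=5838 shift=14

Answer: 1 5838 14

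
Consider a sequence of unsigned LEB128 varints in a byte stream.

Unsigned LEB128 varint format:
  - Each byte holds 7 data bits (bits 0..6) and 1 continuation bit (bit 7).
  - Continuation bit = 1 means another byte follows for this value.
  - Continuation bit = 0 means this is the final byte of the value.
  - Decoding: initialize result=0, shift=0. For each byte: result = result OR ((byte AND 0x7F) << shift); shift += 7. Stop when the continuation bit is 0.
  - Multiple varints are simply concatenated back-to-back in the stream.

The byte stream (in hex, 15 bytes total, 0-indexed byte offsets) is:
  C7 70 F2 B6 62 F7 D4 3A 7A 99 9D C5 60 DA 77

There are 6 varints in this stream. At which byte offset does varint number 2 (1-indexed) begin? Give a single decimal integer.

Answer: 2

Derivation:
  byte[0]=0xC7 cont=1 payload=0x47=71: acc |= 71<<0 -> acc=71 shift=7
  byte[1]=0x70 cont=0 payload=0x70=112: acc |= 112<<7 -> acc=14407 shift=14 [end]
Varint 1: bytes[0:2] = C7 70 -> value 14407 (2 byte(s))
  byte[2]=0xF2 cont=1 payload=0x72=114: acc |= 114<<0 -> acc=114 shift=7
  byte[3]=0xB6 cont=1 payload=0x36=54: acc |= 54<<7 -> acc=7026 shift=14
  byte[4]=0x62 cont=0 payload=0x62=98: acc |= 98<<14 -> acc=1612658 shift=21 [end]
Varint 2: bytes[2:5] = F2 B6 62 -> value 1612658 (3 byte(s))
  byte[5]=0xF7 cont=1 payload=0x77=119: acc |= 119<<0 -> acc=119 shift=7
  byte[6]=0xD4 cont=1 payload=0x54=84: acc |= 84<<7 -> acc=10871 shift=14
  byte[7]=0x3A cont=0 payload=0x3A=58: acc |= 58<<14 -> acc=961143 shift=21 [end]
Varint 3: bytes[5:8] = F7 D4 3A -> value 961143 (3 byte(s))
  byte[8]=0x7A cont=0 payload=0x7A=122: acc |= 122<<0 -> acc=122 shift=7 [end]
Varint 4: bytes[8:9] = 7A -> value 122 (1 byte(s))
  byte[9]=0x99 cont=1 payload=0x19=25: acc |= 25<<0 -> acc=25 shift=7
  byte[10]=0x9D cont=1 payload=0x1D=29: acc |= 29<<7 -> acc=3737 shift=14
  byte[11]=0xC5 cont=1 payload=0x45=69: acc |= 69<<14 -> acc=1134233 shift=21
  byte[12]=0x60 cont=0 payload=0x60=96: acc |= 96<<21 -> acc=202460825 shift=28 [end]
Varint 5: bytes[9:13] = 99 9D C5 60 -> value 202460825 (4 byte(s))
  byte[13]=0xDA cont=1 payload=0x5A=90: acc |= 90<<0 -> acc=90 shift=7
  byte[14]=0x77 cont=0 payload=0x77=119: acc |= 119<<7 -> acc=15322 shift=14 [end]
Varint 6: bytes[13:15] = DA 77 -> value 15322 (2 byte(s))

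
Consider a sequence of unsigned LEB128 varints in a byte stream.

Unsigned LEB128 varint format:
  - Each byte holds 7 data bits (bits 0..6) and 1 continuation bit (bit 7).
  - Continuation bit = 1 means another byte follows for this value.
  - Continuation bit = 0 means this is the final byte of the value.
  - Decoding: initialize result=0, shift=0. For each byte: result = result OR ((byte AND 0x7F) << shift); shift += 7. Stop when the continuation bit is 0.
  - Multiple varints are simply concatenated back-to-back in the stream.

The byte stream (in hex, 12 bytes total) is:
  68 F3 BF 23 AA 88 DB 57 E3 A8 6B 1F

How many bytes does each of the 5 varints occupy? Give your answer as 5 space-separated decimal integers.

Answer: 1 3 4 3 1

Derivation:
  byte[0]=0x68 cont=0 payload=0x68=104: acc |= 104<<0 -> acc=104 shift=7 [end]
Varint 1: bytes[0:1] = 68 -> value 104 (1 byte(s))
  byte[1]=0xF3 cont=1 payload=0x73=115: acc |= 115<<0 -> acc=115 shift=7
  byte[2]=0xBF cont=1 payload=0x3F=63: acc |= 63<<7 -> acc=8179 shift=14
  byte[3]=0x23 cont=0 payload=0x23=35: acc |= 35<<14 -> acc=581619 shift=21 [end]
Varint 2: bytes[1:4] = F3 BF 23 -> value 581619 (3 byte(s))
  byte[4]=0xAA cont=1 payload=0x2A=42: acc |= 42<<0 -> acc=42 shift=7
  byte[5]=0x88 cont=1 payload=0x08=8: acc |= 8<<7 -> acc=1066 shift=14
  byte[6]=0xDB cont=1 payload=0x5B=91: acc |= 91<<14 -> acc=1492010 shift=21
  byte[7]=0x57 cont=0 payload=0x57=87: acc |= 87<<21 -> acc=183944234 shift=28 [end]
Varint 3: bytes[4:8] = AA 88 DB 57 -> value 183944234 (4 byte(s))
  byte[8]=0xE3 cont=1 payload=0x63=99: acc |= 99<<0 -> acc=99 shift=7
  byte[9]=0xA8 cont=1 payload=0x28=40: acc |= 40<<7 -> acc=5219 shift=14
  byte[10]=0x6B cont=0 payload=0x6B=107: acc |= 107<<14 -> acc=1758307 shift=21 [end]
Varint 4: bytes[8:11] = E3 A8 6B -> value 1758307 (3 byte(s))
  byte[11]=0x1F cont=0 payload=0x1F=31: acc |= 31<<0 -> acc=31 shift=7 [end]
Varint 5: bytes[11:12] = 1F -> value 31 (1 byte(s))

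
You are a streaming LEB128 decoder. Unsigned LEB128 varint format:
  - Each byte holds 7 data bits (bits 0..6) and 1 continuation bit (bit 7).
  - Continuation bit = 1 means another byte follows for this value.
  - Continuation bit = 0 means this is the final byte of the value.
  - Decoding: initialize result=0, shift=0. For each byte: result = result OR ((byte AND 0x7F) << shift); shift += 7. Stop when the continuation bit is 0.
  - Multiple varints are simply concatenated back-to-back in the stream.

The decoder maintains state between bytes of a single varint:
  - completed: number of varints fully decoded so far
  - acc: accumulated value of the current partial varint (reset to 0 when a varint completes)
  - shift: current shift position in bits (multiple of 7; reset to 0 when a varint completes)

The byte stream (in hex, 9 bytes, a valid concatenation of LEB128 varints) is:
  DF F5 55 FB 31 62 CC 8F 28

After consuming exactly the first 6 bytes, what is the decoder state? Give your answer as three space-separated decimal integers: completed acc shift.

byte[0]=0xDF cont=1 payload=0x5F: acc |= 95<<0 -> completed=0 acc=95 shift=7
byte[1]=0xF5 cont=1 payload=0x75: acc |= 117<<7 -> completed=0 acc=15071 shift=14
byte[2]=0x55 cont=0 payload=0x55: varint #1 complete (value=1407711); reset -> completed=1 acc=0 shift=0
byte[3]=0xFB cont=1 payload=0x7B: acc |= 123<<0 -> completed=1 acc=123 shift=7
byte[4]=0x31 cont=0 payload=0x31: varint #2 complete (value=6395); reset -> completed=2 acc=0 shift=0
byte[5]=0x62 cont=0 payload=0x62: varint #3 complete (value=98); reset -> completed=3 acc=0 shift=0

Answer: 3 0 0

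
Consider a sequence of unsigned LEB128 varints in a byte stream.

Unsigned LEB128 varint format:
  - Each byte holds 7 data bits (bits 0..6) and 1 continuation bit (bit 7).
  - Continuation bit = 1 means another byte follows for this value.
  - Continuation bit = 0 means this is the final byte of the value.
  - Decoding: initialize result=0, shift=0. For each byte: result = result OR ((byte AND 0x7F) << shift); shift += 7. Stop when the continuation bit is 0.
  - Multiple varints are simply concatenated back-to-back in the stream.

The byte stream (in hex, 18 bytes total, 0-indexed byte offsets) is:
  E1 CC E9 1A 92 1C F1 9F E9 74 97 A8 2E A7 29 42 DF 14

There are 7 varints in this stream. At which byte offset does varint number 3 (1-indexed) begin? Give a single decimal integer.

  byte[0]=0xE1 cont=1 payload=0x61=97: acc |= 97<<0 -> acc=97 shift=7
  byte[1]=0xCC cont=1 payload=0x4C=76: acc |= 76<<7 -> acc=9825 shift=14
  byte[2]=0xE9 cont=1 payload=0x69=105: acc |= 105<<14 -> acc=1730145 shift=21
  byte[3]=0x1A cont=0 payload=0x1A=26: acc |= 26<<21 -> acc=56256097 shift=28 [end]
Varint 1: bytes[0:4] = E1 CC E9 1A -> value 56256097 (4 byte(s))
  byte[4]=0x92 cont=1 payload=0x12=18: acc |= 18<<0 -> acc=18 shift=7
  byte[5]=0x1C cont=0 payload=0x1C=28: acc |= 28<<7 -> acc=3602 shift=14 [end]
Varint 2: bytes[4:6] = 92 1C -> value 3602 (2 byte(s))
  byte[6]=0xF1 cont=1 payload=0x71=113: acc |= 113<<0 -> acc=113 shift=7
  byte[7]=0x9F cont=1 payload=0x1F=31: acc |= 31<<7 -> acc=4081 shift=14
  byte[8]=0xE9 cont=1 payload=0x69=105: acc |= 105<<14 -> acc=1724401 shift=21
  byte[9]=0x74 cont=0 payload=0x74=116: acc |= 116<<21 -> acc=244994033 shift=28 [end]
Varint 3: bytes[6:10] = F1 9F E9 74 -> value 244994033 (4 byte(s))
  byte[10]=0x97 cont=1 payload=0x17=23: acc |= 23<<0 -> acc=23 shift=7
  byte[11]=0xA8 cont=1 payload=0x28=40: acc |= 40<<7 -> acc=5143 shift=14
  byte[12]=0x2E cont=0 payload=0x2E=46: acc |= 46<<14 -> acc=758807 shift=21 [end]
Varint 4: bytes[10:13] = 97 A8 2E -> value 758807 (3 byte(s))
  byte[13]=0xA7 cont=1 payload=0x27=39: acc |= 39<<0 -> acc=39 shift=7
  byte[14]=0x29 cont=0 payload=0x29=41: acc |= 41<<7 -> acc=5287 shift=14 [end]
Varint 5: bytes[13:15] = A7 29 -> value 5287 (2 byte(s))
  byte[15]=0x42 cont=0 payload=0x42=66: acc |= 66<<0 -> acc=66 shift=7 [end]
Varint 6: bytes[15:16] = 42 -> value 66 (1 byte(s))
  byte[16]=0xDF cont=1 payload=0x5F=95: acc |= 95<<0 -> acc=95 shift=7
  byte[17]=0x14 cont=0 payload=0x14=20: acc |= 20<<7 -> acc=2655 shift=14 [end]
Varint 7: bytes[16:18] = DF 14 -> value 2655 (2 byte(s))

Answer: 6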